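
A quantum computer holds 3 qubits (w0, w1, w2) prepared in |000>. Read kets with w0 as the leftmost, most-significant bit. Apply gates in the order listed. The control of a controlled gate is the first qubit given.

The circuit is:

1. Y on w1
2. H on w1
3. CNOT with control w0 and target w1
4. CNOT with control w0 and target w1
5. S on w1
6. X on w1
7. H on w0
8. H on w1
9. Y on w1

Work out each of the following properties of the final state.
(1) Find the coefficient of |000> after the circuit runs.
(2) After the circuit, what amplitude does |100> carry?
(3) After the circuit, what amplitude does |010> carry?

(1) The amplitude on |000> is sqrt(2)*(-1 - I)/4.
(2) The amplitude on |100> is sqrt(2)*(-1 - I)/4.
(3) The amplitude on |010> is sqrt(2)*(-1 + I)/4.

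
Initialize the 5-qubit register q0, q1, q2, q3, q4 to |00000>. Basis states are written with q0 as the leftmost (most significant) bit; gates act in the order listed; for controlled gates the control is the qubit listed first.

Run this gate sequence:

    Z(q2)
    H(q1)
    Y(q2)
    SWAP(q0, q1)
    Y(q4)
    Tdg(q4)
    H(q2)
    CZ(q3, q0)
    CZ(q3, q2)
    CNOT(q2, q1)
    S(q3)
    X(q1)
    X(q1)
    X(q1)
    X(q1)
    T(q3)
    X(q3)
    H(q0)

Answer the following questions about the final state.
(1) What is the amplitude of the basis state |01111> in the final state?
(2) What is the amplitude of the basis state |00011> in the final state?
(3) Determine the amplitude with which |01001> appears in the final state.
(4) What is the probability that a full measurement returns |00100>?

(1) The final state's coefficient on |01111> equals -sqrt(2)*exp(3*I*pi/4)/2. Key observation: gates 12-15 undo each other exactly, leaving only the rest of the circuit to track.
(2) The final state's coefficient on |00011> equals sqrt(2)*exp(3*I*pi/4)/2.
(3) |01001> carries amplitude 0 in the final state.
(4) The probability of measuring |00100> is 0.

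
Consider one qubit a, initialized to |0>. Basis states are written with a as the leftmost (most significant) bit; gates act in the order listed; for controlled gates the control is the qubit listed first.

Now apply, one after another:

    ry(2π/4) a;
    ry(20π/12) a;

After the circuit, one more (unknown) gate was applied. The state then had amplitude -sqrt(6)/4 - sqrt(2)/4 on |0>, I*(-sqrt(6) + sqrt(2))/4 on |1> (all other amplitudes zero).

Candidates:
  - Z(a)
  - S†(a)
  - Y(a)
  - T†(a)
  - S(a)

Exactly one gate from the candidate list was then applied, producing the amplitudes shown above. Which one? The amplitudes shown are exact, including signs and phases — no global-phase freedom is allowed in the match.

The unique candidate consistent with the amplitudes is S(a).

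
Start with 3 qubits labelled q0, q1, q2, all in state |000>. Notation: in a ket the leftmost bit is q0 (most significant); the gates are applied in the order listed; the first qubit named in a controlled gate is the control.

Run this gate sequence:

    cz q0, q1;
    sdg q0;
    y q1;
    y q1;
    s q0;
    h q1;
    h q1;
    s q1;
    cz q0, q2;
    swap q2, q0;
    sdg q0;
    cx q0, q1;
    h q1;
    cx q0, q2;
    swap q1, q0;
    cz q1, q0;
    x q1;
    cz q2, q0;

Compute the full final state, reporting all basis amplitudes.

The final amplitudes are sqrt(2)/2 on |010>, sqrt(2)/2 on |110>, and 0 on every other basis state.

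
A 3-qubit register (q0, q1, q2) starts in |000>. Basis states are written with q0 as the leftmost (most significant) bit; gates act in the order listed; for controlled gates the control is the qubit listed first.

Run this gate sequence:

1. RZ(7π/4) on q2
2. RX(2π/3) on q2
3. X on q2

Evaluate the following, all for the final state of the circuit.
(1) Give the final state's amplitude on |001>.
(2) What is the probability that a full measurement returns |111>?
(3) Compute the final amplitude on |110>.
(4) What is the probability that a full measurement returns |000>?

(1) |001> carries amplitude -exp(I*pi/8)/2 in the final state.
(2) The probability of measuring |111> is 0.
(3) The final state's coefficient on |110> equals 0.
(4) The probability of measuring |000> is 3/4.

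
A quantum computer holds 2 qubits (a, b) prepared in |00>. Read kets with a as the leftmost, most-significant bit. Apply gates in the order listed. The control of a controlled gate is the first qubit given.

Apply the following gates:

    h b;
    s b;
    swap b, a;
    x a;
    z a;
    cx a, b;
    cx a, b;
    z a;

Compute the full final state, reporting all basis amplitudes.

The resulting statevector has amplitude sqrt(2)*I/2 on |00>, 0 on |01>, sqrt(2)/2 on |10>, 0 on |11>. Key observation: gates 5-8 undo each other exactly, leaving only the rest of the circuit to track.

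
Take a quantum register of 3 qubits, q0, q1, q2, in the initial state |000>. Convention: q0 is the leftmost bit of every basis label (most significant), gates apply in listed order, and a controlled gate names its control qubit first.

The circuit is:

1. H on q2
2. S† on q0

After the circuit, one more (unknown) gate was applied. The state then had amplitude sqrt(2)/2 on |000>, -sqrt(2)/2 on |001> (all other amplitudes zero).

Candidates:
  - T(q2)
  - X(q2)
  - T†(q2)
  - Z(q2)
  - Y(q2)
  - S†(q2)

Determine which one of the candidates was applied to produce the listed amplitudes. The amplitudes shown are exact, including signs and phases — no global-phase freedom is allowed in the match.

It was Z(q2) that produced the state shown.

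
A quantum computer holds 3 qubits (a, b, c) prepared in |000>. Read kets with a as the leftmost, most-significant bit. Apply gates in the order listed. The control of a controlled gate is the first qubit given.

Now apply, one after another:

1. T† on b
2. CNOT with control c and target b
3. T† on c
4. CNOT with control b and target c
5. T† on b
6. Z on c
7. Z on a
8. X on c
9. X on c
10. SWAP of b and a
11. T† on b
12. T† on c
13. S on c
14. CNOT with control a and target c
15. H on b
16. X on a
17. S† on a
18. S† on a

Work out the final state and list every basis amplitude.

The final amplitudes are -sqrt(2)/2 on |100>, -sqrt(2)/2 on |110>, and 0 on every other basis state.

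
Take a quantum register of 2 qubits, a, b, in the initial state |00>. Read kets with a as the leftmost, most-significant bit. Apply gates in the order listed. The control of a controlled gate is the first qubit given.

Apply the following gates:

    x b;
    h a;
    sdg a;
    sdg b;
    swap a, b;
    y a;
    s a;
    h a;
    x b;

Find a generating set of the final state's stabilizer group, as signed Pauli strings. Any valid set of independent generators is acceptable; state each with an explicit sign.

One valid set of independent stabilizer generators is +XI, +IY (any independent generating set of the same group is equally correct).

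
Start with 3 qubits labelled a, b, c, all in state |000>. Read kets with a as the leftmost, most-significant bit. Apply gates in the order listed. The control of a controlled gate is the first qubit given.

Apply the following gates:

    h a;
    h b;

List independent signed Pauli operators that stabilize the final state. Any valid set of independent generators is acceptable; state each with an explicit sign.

One valid set of independent stabilizer generators is +XII, +IXI, +IIZ (any independent generating set of the same group is equally correct).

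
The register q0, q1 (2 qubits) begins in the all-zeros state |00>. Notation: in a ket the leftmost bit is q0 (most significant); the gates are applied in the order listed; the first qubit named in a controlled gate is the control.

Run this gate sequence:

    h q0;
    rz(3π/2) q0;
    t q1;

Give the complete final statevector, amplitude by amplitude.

After the circuit, the state carries amplitude -sqrt(2)*exp(I*pi/4)/2 on |00>, 0 on |01>, sqrt(2)*exp(3*I*pi/4)/2 on |10>, 0 on |11>.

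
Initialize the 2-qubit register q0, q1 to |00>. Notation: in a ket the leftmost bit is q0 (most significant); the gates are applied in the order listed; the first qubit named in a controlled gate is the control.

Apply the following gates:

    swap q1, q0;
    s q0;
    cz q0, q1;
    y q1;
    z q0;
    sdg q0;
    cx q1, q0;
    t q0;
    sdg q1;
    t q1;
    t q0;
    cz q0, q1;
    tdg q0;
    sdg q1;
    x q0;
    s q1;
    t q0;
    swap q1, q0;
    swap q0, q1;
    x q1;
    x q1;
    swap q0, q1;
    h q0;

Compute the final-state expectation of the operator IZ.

The observable IZ averages to 1. Key observation: the block from step 19 through step 22 cancels to the identity and can be dropped.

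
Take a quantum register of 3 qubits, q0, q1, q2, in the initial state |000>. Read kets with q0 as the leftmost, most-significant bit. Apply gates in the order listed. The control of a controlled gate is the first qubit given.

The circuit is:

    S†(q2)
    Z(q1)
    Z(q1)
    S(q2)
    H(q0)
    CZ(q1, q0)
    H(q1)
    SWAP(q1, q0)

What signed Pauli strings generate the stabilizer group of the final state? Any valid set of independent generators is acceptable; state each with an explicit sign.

The stabilizer group can be generated by +XII, +IXI, +IIZ, among other valid generating sets. Key observation: the block from step 1 through step 4 cancels to the identity and can be dropped.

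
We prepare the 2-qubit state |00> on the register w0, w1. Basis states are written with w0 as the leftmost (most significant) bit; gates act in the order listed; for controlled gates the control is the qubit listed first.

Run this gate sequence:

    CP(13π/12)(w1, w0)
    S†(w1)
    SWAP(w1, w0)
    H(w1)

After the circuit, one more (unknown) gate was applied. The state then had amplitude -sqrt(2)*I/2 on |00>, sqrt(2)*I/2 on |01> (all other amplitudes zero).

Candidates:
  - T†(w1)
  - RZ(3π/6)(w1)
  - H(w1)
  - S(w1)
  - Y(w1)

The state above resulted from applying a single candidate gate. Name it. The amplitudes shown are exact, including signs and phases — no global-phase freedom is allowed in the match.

The applied gate was Y(w1).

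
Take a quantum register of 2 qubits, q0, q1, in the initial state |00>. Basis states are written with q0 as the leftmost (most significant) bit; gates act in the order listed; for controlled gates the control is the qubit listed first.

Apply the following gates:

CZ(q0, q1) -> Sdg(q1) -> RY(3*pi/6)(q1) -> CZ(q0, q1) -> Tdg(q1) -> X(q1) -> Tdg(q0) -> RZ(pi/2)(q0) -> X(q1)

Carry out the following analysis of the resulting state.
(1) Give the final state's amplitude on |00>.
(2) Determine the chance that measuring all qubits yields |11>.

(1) |00> carries amplitude -sqrt(2)*exp(3*I*pi/4)/2 in the final state.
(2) The probability of measuring |11> is 0.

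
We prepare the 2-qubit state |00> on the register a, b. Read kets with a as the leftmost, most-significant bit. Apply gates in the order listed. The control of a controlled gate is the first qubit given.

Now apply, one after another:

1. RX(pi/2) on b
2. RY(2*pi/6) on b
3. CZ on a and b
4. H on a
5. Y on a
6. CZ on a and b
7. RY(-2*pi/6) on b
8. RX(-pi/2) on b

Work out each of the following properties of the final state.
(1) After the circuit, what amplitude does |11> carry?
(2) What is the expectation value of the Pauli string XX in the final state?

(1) The amplitude on |11> is -sqrt(2)/4 - sqrt(6)*I/4.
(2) The observable XX averages to sqrt(3)/2.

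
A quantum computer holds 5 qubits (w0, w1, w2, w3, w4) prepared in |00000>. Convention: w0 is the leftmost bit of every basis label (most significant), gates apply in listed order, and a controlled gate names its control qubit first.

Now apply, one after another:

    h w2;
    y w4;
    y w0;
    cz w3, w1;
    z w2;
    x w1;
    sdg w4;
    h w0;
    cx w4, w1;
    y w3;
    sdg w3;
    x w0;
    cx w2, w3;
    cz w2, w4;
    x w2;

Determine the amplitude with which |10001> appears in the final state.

|10001> carries amplitude I/2 in the final state.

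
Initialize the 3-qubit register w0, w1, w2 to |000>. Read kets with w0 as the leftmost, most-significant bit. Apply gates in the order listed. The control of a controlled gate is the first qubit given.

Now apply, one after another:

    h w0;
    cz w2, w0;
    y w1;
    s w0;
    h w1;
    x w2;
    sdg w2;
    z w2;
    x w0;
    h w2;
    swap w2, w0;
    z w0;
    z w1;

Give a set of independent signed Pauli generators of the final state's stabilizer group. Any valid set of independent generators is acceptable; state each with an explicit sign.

The final state is stabilized by the group generated by +XII, +IXI, -IIY; other independent generating sets are equally valid.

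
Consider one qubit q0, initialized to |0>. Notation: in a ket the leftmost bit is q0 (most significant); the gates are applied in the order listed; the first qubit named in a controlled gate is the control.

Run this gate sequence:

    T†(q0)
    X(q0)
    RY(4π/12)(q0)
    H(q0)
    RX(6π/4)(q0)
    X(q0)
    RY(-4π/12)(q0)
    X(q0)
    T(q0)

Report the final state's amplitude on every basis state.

The final amplitudes are -1/2 + I/4 + sqrt(3)*I/4 on |0>, (2 - I + sqrt(3)*I)*exp(I*pi/4)/4 on |1>.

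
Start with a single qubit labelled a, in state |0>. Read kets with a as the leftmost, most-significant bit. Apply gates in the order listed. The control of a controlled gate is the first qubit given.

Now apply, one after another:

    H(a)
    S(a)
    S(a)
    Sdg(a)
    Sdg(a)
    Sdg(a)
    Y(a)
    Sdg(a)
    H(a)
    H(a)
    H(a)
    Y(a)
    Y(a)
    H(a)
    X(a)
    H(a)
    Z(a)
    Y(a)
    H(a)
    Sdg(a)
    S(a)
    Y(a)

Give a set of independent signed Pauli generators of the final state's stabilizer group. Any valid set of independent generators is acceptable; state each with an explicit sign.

The final state is stabilized by the group generated by -X; other independent generating sets are equally valid.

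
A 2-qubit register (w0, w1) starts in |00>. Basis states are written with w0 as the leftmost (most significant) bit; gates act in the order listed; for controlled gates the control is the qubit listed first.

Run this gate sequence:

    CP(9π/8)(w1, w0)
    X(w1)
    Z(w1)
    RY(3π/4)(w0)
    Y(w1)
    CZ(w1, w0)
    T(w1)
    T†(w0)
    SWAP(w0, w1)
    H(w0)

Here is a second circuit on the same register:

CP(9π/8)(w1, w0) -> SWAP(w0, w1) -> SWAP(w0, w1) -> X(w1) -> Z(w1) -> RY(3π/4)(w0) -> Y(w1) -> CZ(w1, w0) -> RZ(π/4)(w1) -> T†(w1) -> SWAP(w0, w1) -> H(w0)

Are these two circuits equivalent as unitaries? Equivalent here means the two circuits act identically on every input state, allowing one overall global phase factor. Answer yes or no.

No — the two circuits implement different unitaries, even allowing a global phase.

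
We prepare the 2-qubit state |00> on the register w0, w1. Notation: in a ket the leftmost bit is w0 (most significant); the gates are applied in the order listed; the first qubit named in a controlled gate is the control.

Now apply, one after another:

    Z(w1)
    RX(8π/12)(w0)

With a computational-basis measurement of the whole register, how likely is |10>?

The probability of measuring |10> is 3/4.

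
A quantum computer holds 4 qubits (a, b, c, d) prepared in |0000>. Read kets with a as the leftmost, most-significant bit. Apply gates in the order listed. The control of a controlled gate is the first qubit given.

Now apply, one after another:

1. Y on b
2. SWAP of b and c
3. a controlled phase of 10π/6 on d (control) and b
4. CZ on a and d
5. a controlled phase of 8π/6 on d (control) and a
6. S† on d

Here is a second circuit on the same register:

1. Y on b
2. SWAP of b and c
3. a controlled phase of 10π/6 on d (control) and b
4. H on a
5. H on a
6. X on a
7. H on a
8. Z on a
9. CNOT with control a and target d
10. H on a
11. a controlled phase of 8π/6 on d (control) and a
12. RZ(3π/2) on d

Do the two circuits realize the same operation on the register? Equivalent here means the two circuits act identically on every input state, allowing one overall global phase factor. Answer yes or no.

No, they are not equivalent — no single phase factor reconciles the two unitaries.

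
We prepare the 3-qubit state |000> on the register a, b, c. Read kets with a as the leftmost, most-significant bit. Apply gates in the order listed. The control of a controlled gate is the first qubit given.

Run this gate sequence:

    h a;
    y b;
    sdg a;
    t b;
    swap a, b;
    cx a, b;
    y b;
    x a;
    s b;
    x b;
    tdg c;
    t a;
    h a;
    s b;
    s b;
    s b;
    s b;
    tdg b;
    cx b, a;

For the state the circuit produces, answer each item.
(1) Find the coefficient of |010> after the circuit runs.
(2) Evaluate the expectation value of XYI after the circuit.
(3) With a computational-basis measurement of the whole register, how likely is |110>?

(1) |010> carries amplitude 1/2 in the final state. Key observation: the block from step 14 through step 17 cancels to the identity and can be dropped.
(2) The observable XYI averages to sqrt(2)/2.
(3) A full measurement returns |110> with probability 1/4.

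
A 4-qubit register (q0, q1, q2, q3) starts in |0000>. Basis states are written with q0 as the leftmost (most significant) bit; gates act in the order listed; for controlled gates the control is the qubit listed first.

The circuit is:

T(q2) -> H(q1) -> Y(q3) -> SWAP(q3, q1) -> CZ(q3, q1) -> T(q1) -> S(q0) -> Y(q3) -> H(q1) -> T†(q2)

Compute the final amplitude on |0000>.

The final state's coefficient on |0000> equals -exp(I*pi/4)/2.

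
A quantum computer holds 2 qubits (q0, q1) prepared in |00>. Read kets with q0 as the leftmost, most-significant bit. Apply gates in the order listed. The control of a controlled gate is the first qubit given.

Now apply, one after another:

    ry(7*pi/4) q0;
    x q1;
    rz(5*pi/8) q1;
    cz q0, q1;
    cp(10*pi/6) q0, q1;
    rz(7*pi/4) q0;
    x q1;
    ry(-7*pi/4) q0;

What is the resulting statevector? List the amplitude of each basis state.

The resulting statevector has amplitude (-2 - sqrt(2) - (2 - sqrt(2))*exp(5*I*pi/12))*exp(7*I*pi/16)/4 on |00>, 0 on |01>, sqrt(1/2 - sqrt(2)/4)*sqrt(sqrt(2)/4 + 1/2)*exp(-9*I*pi/16) + sqrt(1/2 - sqrt(2)/4)*sqrt(sqrt(2)/4 + 1/2)*exp(41*I*pi/48) on |10>, 0 on |11>.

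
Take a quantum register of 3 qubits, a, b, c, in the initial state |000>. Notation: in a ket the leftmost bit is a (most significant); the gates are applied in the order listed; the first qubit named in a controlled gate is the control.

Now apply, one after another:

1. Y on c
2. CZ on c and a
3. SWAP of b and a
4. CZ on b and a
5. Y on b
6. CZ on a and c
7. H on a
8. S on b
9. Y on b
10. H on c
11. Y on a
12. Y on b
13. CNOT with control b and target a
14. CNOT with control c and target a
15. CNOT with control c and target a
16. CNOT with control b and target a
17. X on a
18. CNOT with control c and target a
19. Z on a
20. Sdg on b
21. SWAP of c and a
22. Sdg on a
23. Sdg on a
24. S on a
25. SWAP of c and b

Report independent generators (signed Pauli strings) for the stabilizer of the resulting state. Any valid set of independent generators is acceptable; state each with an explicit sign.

One valid set of independent stabilizer generators is -YII, +IXI, -IIZ (any independent generating set of the same group is equally correct). Key observation: steps 13-16 multiply out to the identity, so the circuit reduces to the remaining gates.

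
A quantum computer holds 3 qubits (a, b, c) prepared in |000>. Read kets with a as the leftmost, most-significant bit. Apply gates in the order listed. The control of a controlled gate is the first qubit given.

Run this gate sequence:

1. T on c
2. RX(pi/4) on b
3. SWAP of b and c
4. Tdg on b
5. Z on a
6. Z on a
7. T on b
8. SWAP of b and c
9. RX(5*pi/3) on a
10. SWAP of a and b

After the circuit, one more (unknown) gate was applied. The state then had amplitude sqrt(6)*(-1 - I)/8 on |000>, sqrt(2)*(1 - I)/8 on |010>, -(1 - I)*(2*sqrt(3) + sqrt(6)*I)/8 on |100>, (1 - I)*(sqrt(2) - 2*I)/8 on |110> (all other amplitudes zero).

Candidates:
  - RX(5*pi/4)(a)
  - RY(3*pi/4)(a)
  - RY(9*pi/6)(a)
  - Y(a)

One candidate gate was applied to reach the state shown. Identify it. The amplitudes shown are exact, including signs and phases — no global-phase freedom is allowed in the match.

It was RY(3*pi/4)(a) that produced the state shown. Key observation: gates 3-8 undo each other exactly, leaving only the rest of the circuit to track.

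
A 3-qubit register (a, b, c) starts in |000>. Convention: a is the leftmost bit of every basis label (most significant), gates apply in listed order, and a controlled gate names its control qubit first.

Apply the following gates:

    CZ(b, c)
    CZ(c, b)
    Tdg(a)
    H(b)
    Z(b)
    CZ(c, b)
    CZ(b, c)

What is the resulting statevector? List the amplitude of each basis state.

The final amplitudes are sqrt(2)/2 on |000>, -sqrt(2)/2 on |010>, and 0 on every other basis state.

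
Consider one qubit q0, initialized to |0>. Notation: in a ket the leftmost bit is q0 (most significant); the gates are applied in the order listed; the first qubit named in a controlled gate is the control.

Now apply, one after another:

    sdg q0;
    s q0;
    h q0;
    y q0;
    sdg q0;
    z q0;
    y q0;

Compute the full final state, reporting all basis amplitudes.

The resulting statevector has amplitude sqrt(2)*I/2 on |0>, sqrt(2)/2 on |1>.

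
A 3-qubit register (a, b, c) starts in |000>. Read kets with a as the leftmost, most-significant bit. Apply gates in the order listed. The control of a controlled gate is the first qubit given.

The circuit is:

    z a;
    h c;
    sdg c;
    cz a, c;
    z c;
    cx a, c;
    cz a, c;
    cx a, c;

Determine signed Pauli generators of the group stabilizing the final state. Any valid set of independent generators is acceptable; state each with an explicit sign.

The final state is stabilized by the group generated by +IIY, +ZII, +IZI; other independent generating sets are equally valid.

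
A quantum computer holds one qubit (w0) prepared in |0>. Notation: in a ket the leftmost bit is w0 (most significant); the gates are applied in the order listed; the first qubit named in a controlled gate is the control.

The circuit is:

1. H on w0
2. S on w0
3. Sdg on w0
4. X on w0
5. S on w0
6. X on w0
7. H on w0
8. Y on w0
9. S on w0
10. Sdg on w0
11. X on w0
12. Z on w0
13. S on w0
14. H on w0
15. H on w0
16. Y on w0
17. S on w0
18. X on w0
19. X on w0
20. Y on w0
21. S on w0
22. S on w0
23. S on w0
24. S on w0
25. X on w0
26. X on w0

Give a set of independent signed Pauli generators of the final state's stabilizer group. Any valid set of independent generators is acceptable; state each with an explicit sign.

The final state is stabilized by the group generated by +Y; other independent generating sets are equally valid. Key observation: gates 21-24 undo each other exactly, leaving only the rest of the circuit to track.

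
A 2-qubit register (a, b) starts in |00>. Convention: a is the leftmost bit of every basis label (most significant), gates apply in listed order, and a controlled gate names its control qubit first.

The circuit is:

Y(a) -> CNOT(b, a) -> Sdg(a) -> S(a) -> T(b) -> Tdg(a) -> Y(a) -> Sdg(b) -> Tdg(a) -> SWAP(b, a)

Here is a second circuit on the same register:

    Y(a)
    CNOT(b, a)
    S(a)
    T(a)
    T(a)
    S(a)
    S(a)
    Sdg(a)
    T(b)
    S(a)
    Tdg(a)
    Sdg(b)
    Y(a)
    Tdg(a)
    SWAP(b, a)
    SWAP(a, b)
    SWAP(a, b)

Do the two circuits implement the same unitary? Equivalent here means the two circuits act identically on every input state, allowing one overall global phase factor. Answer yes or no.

Yes, they are equivalent — the unitaries differ by at most a global phase.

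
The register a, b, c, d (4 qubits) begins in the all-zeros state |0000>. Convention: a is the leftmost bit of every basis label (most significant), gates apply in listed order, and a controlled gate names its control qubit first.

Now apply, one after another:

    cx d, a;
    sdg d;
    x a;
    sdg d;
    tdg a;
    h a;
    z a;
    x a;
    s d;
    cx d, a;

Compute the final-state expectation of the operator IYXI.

In the final state, IYXI has expectation 0.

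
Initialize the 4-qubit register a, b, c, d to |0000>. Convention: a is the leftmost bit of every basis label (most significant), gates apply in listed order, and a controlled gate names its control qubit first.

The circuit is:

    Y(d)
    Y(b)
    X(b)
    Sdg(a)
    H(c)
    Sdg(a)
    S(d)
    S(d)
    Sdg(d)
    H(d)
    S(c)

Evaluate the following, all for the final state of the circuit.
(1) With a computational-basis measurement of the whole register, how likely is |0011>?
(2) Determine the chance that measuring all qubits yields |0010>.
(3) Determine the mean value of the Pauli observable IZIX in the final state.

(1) Outcome |0011> occurs with probability 1/4. Key observation: gates 8-9 undo each other exactly, leaving only the rest of the circuit to track.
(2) The probability of measuring |0010> is 1/4.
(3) In the final state, IZIX has expectation -1.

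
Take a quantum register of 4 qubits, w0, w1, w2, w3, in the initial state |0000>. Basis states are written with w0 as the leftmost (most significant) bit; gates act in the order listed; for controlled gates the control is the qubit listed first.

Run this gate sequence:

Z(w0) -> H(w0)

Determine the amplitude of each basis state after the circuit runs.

The final amplitudes are sqrt(2)/2 on |0000>, sqrt(2)/2 on |1000>, and 0 on every other basis state.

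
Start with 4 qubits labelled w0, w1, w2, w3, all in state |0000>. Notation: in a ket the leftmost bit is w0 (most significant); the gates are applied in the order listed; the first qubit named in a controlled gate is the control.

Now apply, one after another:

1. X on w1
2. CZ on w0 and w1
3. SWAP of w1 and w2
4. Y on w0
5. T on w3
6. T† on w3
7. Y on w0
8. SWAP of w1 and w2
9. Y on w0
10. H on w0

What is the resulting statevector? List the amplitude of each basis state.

The resulting statevector has amplitude sqrt(2)*I/2 on |0100>, -sqrt(2)*I/2 on |1100>, and 0 on every other basis state.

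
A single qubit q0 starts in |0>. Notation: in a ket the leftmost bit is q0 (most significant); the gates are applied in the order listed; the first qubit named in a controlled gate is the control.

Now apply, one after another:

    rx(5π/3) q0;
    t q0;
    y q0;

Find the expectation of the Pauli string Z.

The observable Z averages to -1/2.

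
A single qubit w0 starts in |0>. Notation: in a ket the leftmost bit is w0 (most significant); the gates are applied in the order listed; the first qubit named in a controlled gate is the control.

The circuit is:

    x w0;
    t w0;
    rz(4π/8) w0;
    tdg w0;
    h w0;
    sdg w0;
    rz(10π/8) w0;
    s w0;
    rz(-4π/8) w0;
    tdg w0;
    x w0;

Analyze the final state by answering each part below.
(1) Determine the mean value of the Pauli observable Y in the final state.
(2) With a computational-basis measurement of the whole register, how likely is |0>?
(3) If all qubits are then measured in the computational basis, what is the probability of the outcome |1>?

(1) In the final state, Y has expectation 1.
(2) Outcome |0> occurs with probability 1/2.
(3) Outcome |1> occurs with probability 1/2.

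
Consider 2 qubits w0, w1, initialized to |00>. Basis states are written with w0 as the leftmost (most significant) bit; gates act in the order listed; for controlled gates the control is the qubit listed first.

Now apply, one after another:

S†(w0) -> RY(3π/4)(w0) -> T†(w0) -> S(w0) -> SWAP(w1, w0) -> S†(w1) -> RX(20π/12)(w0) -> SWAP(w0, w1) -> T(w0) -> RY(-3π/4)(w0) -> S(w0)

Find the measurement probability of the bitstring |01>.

The probability of measuring |01> is 1/4.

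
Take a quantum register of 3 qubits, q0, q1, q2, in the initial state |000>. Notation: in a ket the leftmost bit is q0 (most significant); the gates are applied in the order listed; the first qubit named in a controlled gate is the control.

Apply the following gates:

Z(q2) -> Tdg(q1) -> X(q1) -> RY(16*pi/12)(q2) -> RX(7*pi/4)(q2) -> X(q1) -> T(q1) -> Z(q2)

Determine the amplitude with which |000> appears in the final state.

The amplitude on |000> is sqrt(sqrt(2) + 2)/4 - I*sqrt(6 - 3*sqrt(2))/4.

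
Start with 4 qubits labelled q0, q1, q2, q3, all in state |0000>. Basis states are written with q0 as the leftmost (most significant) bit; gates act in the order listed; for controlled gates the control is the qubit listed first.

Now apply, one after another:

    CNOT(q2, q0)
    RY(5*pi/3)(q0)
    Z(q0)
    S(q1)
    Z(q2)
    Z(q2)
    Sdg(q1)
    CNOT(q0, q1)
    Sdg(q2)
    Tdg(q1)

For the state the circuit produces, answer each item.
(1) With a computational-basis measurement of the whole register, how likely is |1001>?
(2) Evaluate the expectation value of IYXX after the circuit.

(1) Outcome |1001> occurs with probability 0. Key observation: the block from step 4 through step 7 cancels to the identity and can be dropped.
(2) In the final state, IYXX has expectation 0.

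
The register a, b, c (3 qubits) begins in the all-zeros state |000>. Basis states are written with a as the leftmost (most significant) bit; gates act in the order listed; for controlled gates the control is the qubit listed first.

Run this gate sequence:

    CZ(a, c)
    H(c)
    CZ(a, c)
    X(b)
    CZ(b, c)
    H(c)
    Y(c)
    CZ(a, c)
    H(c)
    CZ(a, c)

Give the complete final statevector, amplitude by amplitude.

After the circuit, the state carries amplitude -sqrt(2)*I/2 on |010>, -sqrt(2)*I/2 on |011>, and 0 on every other basis state.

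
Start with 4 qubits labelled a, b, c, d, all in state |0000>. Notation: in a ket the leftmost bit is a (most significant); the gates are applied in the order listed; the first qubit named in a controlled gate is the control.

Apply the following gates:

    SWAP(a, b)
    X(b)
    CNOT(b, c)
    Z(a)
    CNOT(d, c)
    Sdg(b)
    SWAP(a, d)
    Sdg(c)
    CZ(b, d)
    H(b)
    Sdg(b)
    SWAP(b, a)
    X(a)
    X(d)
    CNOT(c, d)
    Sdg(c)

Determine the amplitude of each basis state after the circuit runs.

After the circuit, the state carries amplitude -sqrt(2)/2 on |0010>, sqrt(2)*I/2 on |1010>, and 0 on every other basis state.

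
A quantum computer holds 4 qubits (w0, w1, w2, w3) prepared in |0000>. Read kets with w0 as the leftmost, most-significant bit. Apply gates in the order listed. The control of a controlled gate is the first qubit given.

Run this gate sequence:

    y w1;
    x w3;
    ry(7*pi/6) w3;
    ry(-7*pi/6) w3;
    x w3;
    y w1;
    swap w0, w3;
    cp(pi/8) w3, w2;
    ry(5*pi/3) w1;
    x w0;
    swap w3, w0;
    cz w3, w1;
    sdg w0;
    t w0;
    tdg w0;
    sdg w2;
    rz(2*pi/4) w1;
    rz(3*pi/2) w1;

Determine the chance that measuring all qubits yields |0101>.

The probability of measuring |0101> is 1/4. Key observation: the block from step 1 through step 6 cancels to the identity and can be dropped.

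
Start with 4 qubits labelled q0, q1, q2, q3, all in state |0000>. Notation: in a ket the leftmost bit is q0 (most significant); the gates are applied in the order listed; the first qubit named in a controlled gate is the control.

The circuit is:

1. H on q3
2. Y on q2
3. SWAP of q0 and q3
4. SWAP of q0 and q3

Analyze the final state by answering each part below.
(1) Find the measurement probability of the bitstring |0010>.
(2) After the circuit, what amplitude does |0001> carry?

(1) Outcome |0010> occurs with probability 1/2.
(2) The final state's coefficient on |0001> equals 0.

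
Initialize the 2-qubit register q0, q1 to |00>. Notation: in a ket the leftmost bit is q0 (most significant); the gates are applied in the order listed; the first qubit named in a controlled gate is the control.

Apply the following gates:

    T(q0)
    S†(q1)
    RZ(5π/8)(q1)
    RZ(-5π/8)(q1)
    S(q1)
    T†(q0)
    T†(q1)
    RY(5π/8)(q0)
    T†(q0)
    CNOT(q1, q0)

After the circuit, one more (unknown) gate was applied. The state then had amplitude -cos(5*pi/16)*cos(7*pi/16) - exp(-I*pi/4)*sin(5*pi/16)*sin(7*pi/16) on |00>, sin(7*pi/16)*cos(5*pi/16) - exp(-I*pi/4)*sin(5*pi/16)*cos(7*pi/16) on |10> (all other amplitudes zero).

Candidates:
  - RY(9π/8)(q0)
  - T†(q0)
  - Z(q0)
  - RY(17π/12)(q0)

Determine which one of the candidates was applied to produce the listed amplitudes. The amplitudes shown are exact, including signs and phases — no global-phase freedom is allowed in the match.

It was RY(9π/8)(q0) that produced the state shown.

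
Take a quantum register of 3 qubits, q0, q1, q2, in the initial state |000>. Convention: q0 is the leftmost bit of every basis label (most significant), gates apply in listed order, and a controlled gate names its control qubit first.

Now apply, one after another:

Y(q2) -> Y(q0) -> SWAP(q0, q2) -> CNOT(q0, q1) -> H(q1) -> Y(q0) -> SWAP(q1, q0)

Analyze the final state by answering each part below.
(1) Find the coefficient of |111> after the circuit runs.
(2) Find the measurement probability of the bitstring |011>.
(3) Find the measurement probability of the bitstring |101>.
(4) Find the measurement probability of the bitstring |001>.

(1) The final state's coefficient on |111> equals 0.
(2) The probability of measuring |011> is 0.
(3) Outcome |101> occurs with probability 1/2.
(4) Outcome |001> occurs with probability 1/2.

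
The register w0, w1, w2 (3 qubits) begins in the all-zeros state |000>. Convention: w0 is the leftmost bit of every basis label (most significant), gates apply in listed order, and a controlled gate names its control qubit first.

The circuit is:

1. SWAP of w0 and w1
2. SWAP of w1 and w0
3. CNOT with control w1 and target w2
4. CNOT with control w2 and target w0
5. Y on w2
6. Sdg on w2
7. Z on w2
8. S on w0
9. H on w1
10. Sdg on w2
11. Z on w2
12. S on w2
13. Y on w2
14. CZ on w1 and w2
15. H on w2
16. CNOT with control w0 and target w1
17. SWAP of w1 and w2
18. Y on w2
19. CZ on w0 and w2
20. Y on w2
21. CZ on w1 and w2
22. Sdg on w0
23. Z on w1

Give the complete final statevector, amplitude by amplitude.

The resulting statevector has amplitude -I/2 on |000>, -I/2 on |001>, I/2 on |010>, -I/2 on |011>, 0 on |100>, 0 on |101>, 0 on |110>, 0 on |111>.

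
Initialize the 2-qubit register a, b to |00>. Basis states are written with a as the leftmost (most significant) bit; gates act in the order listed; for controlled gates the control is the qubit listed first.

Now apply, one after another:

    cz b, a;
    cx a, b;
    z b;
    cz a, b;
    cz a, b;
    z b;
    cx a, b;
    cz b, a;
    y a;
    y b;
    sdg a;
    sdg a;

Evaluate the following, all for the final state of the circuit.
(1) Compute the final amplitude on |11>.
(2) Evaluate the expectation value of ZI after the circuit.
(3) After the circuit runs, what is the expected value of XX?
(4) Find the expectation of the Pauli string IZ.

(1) The amplitude on |11> is 1.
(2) In the final state, ZI has expectation -1.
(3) In the final state, XX has expectation 0.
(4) The observable IZ averages to -1.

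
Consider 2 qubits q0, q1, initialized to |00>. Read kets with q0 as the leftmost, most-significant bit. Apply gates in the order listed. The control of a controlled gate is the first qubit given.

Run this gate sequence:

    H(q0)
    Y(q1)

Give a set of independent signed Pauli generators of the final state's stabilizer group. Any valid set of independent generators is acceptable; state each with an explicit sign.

The final state is stabilized by the group generated by +XI, -IZ; other independent generating sets are equally valid.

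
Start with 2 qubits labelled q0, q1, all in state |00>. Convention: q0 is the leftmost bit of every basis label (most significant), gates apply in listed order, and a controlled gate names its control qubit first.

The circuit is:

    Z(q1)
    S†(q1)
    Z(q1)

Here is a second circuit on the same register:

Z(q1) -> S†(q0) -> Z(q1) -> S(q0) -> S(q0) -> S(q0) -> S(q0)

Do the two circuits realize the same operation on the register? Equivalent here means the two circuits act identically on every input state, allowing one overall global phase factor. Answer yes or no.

No: there is an input state on which the two circuits produce genuinely different outputs (not merely differing by a phase).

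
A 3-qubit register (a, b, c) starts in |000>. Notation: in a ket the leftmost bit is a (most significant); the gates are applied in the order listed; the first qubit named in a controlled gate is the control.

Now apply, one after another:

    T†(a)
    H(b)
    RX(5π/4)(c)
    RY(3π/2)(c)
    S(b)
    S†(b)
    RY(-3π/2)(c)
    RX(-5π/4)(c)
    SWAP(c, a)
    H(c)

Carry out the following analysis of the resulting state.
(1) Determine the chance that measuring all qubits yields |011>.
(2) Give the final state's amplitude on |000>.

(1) The probability of measuring |011> is 1/4.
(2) |000> carries amplitude 1/2 in the final state.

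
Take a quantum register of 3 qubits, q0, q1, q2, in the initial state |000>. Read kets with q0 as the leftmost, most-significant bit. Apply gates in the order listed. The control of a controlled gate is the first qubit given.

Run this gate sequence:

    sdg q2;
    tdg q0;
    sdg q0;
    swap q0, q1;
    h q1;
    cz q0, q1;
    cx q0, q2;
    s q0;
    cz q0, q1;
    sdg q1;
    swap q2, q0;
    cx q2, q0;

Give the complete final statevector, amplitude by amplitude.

After the circuit, the state carries amplitude sqrt(2)/2 on |000>, -sqrt(2)*I/2 on |010>, and 0 on every other basis state.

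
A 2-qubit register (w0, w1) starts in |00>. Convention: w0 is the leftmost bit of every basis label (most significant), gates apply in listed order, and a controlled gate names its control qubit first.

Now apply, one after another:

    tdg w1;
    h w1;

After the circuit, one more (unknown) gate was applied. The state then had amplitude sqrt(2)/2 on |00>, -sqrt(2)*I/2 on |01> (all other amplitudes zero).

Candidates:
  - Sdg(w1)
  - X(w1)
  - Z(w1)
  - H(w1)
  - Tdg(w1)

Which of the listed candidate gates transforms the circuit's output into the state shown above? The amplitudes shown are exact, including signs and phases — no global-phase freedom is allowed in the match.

The applied gate was Sdg(w1).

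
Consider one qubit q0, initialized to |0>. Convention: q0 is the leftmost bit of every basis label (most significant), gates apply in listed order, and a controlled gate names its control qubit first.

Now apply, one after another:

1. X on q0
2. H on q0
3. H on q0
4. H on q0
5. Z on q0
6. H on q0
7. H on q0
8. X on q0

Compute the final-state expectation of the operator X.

The observable X averages to 1.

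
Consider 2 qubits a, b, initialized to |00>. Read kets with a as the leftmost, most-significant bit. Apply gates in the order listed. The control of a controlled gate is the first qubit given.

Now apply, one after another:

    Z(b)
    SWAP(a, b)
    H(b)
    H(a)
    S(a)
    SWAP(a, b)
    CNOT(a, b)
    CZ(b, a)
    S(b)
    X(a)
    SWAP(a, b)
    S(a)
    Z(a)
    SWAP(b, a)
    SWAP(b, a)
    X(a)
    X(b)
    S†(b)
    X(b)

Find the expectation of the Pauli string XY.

In the final state, XY has expectation 0.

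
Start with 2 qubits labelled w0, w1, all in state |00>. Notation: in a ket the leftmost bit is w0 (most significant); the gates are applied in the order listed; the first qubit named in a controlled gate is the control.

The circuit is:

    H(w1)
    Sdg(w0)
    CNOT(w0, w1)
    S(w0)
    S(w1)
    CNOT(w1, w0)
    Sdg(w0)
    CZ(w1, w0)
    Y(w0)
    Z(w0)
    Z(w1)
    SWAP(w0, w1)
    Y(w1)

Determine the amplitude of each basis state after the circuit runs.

The resulting statevector has amplitude -sqrt(2)/2 on |00>, 0 on |01>, 0 on |10>, sqrt(2)/2 on |11>.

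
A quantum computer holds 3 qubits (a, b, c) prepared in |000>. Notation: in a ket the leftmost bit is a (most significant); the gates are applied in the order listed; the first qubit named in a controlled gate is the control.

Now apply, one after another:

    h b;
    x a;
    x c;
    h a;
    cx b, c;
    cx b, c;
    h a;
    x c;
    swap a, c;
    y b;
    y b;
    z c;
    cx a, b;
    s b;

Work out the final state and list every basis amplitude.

After the circuit, the state carries amplitude -sqrt(2)/2 on |001>, -sqrt(2)*I/2 on |011>, and 0 on every other basis state. Key observation: steps 3-8 multiply out to the identity, so the circuit reduces to the remaining gates.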